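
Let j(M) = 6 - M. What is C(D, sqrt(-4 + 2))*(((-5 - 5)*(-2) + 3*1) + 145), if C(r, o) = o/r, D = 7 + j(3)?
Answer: 84*I*sqrt(2)/5 ≈ 23.759*I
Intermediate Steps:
D = 10 (D = 7 + (6 - 1*3) = 7 + (6 - 3) = 7 + 3 = 10)
C(D, sqrt(-4 + 2))*(((-5 - 5)*(-2) + 3*1) + 145) = (sqrt(-4 + 2)/10)*(((-5 - 5)*(-2) + 3*1) + 145) = (sqrt(-2)*(1/10))*((-10*(-2) + 3) + 145) = ((I*sqrt(2))*(1/10))*((20 + 3) + 145) = (I*sqrt(2)/10)*(23 + 145) = (I*sqrt(2)/10)*168 = 84*I*sqrt(2)/5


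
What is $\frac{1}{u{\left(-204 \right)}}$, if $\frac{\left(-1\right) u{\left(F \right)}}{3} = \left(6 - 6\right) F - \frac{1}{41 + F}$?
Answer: $- \frac{163}{3} \approx -54.333$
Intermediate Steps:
$u{\left(F \right)} = \frac{3}{41 + F}$ ($u{\left(F \right)} = - 3 \left(\left(6 - 6\right) F - \frac{1}{41 + F}\right) = - 3 \left(0 F - \frac{1}{41 + F}\right) = - 3 \left(0 - \frac{1}{41 + F}\right) = - 3 \left(- \frac{1}{41 + F}\right) = \frac{3}{41 + F}$)
$\frac{1}{u{\left(-204 \right)}} = \frac{1}{3 \frac{1}{41 - 204}} = \frac{1}{3 \frac{1}{-163}} = \frac{1}{3 \left(- \frac{1}{163}\right)} = \frac{1}{- \frac{3}{163}} = - \frac{163}{3}$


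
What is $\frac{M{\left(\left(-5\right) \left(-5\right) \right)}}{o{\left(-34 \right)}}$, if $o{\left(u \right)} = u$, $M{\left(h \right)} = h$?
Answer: $- \frac{25}{34} \approx -0.73529$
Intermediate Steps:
$\frac{M{\left(\left(-5\right) \left(-5\right) \right)}}{o{\left(-34 \right)}} = \frac{\left(-5\right) \left(-5\right)}{-34} = 25 \left(- \frac{1}{34}\right) = - \frac{25}{34}$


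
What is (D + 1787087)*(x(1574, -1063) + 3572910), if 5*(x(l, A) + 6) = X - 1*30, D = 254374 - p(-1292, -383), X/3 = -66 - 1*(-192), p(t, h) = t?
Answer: 36493512701604/5 ≈ 7.2987e+12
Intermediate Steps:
X = 378 (X = 3*(-66 - 1*(-192)) = 3*(-66 + 192) = 3*126 = 378)
D = 255666 (D = 254374 - 1*(-1292) = 254374 + 1292 = 255666)
x(l, A) = 318/5 (x(l, A) = -6 + (378 - 1*30)/5 = -6 + (378 - 30)/5 = -6 + (1/5)*348 = -6 + 348/5 = 318/5)
(D + 1787087)*(x(1574, -1063) + 3572910) = (255666 + 1787087)*(318/5 + 3572910) = 2042753*(17864868/5) = 36493512701604/5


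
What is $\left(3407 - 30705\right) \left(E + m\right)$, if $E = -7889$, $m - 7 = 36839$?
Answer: $-790468186$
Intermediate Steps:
$m = 36846$ ($m = 7 + 36839 = 36846$)
$\left(3407 - 30705\right) \left(E + m\right) = \left(3407 - 30705\right) \left(-7889 + 36846\right) = \left(-27298\right) 28957 = -790468186$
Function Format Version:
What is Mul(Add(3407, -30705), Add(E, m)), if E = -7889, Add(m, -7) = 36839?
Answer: -790468186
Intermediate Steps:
m = 36846 (m = Add(7, 36839) = 36846)
Mul(Add(3407, -30705), Add(E, m)) = Mul(Add(3407, -30705), Add(-7889, 36846)) = Mul(-27298, 28957) = -790468186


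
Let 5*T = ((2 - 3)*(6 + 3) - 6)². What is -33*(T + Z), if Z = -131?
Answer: 2838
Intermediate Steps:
T = 45 (T = ((2 - 3)*(6 + 3) - 6)²/5 = (-1*9 - 6)²/5 = (-9 - 6)²/5 = (⅕)*(-15)² = (⅕)*225 = 45)
-33*(T + Z) = -33*(45 - 131) = -33*(-86) = 2838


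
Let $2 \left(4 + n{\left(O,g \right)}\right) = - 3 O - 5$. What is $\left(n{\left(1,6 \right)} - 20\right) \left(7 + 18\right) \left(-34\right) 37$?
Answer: $880600$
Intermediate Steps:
$n{\left(O,g \right)} = - \frac{13}{2} - \frac{3 O}{2}$ ($n{\left(O,g \right)} = -4 + \frac{- 3 O - 5}{2} = -4 + \frac{-5 - 3 O}{2} = -4 - \left(\frac{5}{2} + \frac{3 O}{2}\right) = - \frac{13}{2} - \frac{3 O}{2}$)
$\left(n{\left(1,6 \right)} - 20\right) \left(7 + 18\right) \left(-34\right) 37 = \left(\left(- \frac{13}{2} - \frac{3}{2}\right) - 20\right) \left(7 + 18\right) \left(-34\right) 37 = \left(\left(- \frac{13}{2} - \frac{3}{2}\right) - 20\right) 25 \left(-34\right) 37 = \left(-8 - 20\right) 25 \left(-34\right) 37 = \left(-28\right) 25 \left(-34\right) 37 = \left(-700\right) \left(-34\right) 37 = 23800 \cdot 37 = 880600$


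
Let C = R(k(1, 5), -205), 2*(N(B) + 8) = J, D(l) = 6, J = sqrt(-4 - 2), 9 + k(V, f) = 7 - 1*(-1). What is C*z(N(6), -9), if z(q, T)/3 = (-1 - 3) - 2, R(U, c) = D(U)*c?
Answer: 22140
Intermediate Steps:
k(V, f) = -1 (k(V, f) = -9 + (7 - 1*(-1)) = -9 + (7 + 1) = -9 + 8 = -1)
J = I*sqrt(6) (J = sqrt(-6) = I*sqrt(6) ≈ 2.4495*I)
N(B) = -8 + I*sqrt(6)/2 (N(B) = -8 + (I*sqrt(6))/2 = -8 + I*sqrt(6)/2)
R(U, c) = 6*c
z(q, T) = -18 (z(q, T) = 3*((-1 - 3) - 2) = 3*(-4 - 2) = 3*(-6) = -18)
C = -1230 (C = 6*(-205) = -1230)
C*z(N(6), -9) = -1230*(-18) = 22140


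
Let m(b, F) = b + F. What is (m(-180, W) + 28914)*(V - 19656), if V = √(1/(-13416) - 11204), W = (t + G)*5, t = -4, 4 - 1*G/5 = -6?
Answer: -569316384 + 557*I*√504149349210/129 ≈ -5.6932e+8 + 3.0658e+6*I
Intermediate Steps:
G = 50 (G = 20 - 5*(-6) = 20 + 30 = 50)
W = 230 (W = (-4 + 50)*5 = 46*5 = 230)
m(b, F) = F + b
V = I*√504149349210/6708 (V = √(-1/13416 - 11204) = √(-150312865/13416) = I*√504149349210/6708 ≈ 105.85*I)
(m(-180, W) + 28914)*(V - 19656) = ((230 - 180) + 28914)*(I*√504149349210/6708 - 19656) = (50 + 28914)*(-19656 + I*√504149349210/6708) = 28964*(-19656 + I*√504149349210/6708) = -569316384 + 557*I*√504149349210/129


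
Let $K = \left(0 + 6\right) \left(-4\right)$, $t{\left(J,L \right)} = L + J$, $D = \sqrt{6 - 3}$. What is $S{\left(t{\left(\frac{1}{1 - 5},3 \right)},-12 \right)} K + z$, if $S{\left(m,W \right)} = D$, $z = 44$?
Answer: $44 - 24 \sqrt{3} \approx 2.4308$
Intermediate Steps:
$D = \sqrt{3} \approx 1.732$
$t{\left(J,L \right)} = J + L$
$K = -24$ ($K = 6 \left(-4\right) = -24$)
$S{\left(m,W \right)} = \sqrt{3}$
$S{\left(t{\left(\frac{1}{1 - 5},3 \right)},-12 \right)} K + z = \sqrt{3} \left(-24\right) + 44 = - 24 \sqrt{3} + 44 = 44 - 24 \sqrt{3}$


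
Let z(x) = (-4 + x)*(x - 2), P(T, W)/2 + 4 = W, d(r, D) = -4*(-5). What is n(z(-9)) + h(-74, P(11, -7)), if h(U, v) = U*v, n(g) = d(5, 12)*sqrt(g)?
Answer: 1628 + 20*sqrt(143) ≈ 1867.2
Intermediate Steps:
d(r, D) = 20
P(T, W) = -8 + 2*W
z(x) = (-4 + x)*(-2 + x)
n(g) = 20*sqrt(g)
n(z(-9)) + h(-74, P(11, -7)) = 20*sqrt(8 + (-9)**2 - 6*(-9)) - 74*(-8 + 2*(-7)) = 20*sqrt(8 + 81 + 54) - 74*(-8 - 14) = 20*sqrt(143) - 74*(-22) = 20*sqrt(143) + 1628 = 1628 + 20*sqrt(143)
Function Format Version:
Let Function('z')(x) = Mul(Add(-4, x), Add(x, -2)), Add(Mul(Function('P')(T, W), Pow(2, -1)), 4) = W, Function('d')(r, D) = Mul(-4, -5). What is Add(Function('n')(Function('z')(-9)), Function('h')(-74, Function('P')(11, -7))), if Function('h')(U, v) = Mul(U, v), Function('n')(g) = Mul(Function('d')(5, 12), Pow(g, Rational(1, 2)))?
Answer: Add(1628, Mul(20, Pow(143, Rational(1, 2)))) ≈ 1867.2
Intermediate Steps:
Function('d')(r, D) = 20
Function('P')(T, W) = Add(-8, Mul(2, W))
Function('z')(x) = Mul(Add(-4, x), Add(-2, x))
Function('n')(g) = Mul(20, Pow(g, Rational(1, 2)))
Add(Function('n')(Function('z')(-9)), Function('h')(-74, Function('P')(11, -7))) = Add(Mul(20, Pow(Add(8, Pow(-9, 2), Mul(-6, -9)), Rational(1, 2))), Mul(-74, Add(-8, Mul(2, -7)))) = Add(Mul(20, Pow(Add(8, 81, 54), Rational(1, 2))), Mul(-74, Add(-8, -14))) = Add(Mul(20, Pow(143, Rational(1, 2))), Mul(-74, -22)) = Add(Mul(20, Pow(143, Rational(1, 2))), 1628) = Add(1628, Mul(20, Pow(143, Rational(1, 2))))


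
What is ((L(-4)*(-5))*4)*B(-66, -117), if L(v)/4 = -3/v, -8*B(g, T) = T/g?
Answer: 585/44 ≈ 13.295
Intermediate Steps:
B(g, T) = -T/(8*g)
L(v) = -12/v (L(v) = 4*(-3/v) = -12/v)
((L(-4)*(-5))*4)*B(-66, -117) = ((-12/(-4)*(-5))*4)*(-1/8*(-117)/(-66)) = ((-12*(-1/4)*(-5))*4)*(-1/8*(-117)*(-1/66)) = ((3*(-5))*4)*(-39/176) = -15*4*(-39/176) = -60*(-39/176) = 585/44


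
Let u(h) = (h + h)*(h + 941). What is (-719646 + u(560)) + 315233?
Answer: 1276707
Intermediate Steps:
u(h) = 2*h*(941 + h) (u(h) = (2*h)*(941 + h) = 2*h*(941 + h))
(-719646 + u(560)) + 315233 = (-719646 + 2*560*(941 + 560)) + 315233 = (-719646 + 2*560*1501) + 315233 = (-719646 + 1681120) + 315233 = 961474 + 315233 = 1276707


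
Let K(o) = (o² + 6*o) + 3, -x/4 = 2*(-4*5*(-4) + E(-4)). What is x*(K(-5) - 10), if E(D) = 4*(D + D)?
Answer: 4608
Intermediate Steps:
E(D) = 8*D (E(D) = 4*(2*D) = 8*D)
x = -384 (x = -8*(-4*5*(-4) + 8*(-4)) = -8*(-20*(-4) - 32) = -8*(80 - 32) = -8*48 = -4*96 = -384)
K(o) = 3 + o² + 6*o
x*(K(-5) - 10) = -384*((3 + (-5)² + 6*(-5)) - 10) = -384*((3 + 25 - 30) - 10) = -384*(-2 - 10) = -384*(-12) = 4608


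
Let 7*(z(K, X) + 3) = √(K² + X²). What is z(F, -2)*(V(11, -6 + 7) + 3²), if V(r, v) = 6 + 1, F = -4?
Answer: -48 + 32*√5/7 ≈ -37.778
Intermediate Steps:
V(r, v) = 7
z(K, X) = -3 + √(K² + X²)/7
z(F, -2)*(V(11, -6 + 7) + 3²) = (-3 + √((-4)² + (-2)²)/7)*(7 + 3²) = (-3 + √(16 + 4)/7)*(7 + 9) = (-3 + √20/7)*16 = (-3 + (2*√5)/7)*16 = (-3 + 2*√5/7)*16 = -48 + 32*√5/7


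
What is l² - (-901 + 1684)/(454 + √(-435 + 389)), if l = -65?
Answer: 435339484/103081 + 783*I*√46/206162 ≈ 4223.3 + 0.025759*I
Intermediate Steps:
l² - (-901 + 1684)/(454 + √(-435 + 389)) = (-65)² - (-901 + 1684)/(454 + √(-435 + 389)) = 4225 - 783/(454 + √(-46)) = 4225 - 783/(454 + I*√46)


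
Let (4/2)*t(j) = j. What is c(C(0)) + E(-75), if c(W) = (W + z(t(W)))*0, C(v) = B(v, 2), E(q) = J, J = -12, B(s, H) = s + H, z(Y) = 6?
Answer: -12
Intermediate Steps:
t(j) = j/2
B(s, H) = H + s
E(q) = -12
C(v) = 2 + v
c(W) = 0 (c(W) = (W + 6)*0 = (6 + W)*0 = 0)
c(C(0)) + E(-75) = 0 - 12 = -12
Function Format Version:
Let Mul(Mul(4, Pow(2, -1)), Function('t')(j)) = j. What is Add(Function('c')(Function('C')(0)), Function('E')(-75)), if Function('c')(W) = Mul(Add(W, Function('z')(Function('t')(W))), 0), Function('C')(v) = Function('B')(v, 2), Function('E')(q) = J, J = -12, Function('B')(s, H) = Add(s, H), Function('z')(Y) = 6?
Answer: -12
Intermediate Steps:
Function('t')(j) = Mul(Rational(1, 2), j)
Function('B')(s, H) = Add(H, s)
Function('E')(q) = -12
Function('C')(v) = Add(2, v)
Function('c')(W) = 0 (Function('c')(W) = Mul(Add(W, 6), 0) = Mul(Add(6, W), 0) = 0)
Add(Function('c')(Function('C')(0)), Function('E')(-75)) = Add(0, -12) = -12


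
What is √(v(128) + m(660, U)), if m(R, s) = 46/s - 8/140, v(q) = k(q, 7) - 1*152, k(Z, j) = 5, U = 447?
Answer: I*√35969403855/15645 ≈ 12.122*I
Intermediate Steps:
v(q) = -147 (v(q) = 5 - 1*152 = 5 - 152 = -147)
m(R, s) = -2/35 + 46/s (m(R, s) = 46/s - 8*1/140 = 46/s - 2/35 = -2/35 + 46/s)
√(v(128) + m(660, U)) = √(-147 + (-2/35 + 46/447)) = √(-147 + 716/15645) = √(-2299099/15645) = I*√35969403855/15645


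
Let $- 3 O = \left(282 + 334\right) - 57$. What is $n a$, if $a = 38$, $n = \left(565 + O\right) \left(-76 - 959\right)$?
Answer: $-14892960$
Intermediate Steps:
$O = - \frac{559}{3}$ ($O = - \frac{\left(282 + 334\right) - 57}{3} = - \frac{616 - 57}{3} = \left(- \frac{1}{3}\right) 559 = - \frac{559}{3} \approx -186.33$)
$n = -391920$ ($n = \left(565 - \frac{559}{3}\right) \left(-76 - 959\right) = \frac{1136}{3} \left(-1035\right) = -391920$)
$n a = \left(-391920\right) 38 = -14892960$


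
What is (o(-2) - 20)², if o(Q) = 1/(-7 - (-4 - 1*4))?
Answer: 361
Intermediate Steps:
o(Q) = 1 (o(Q) = 1/(-7 - (-4 - 4)) = 1/(-7 - 1*(-8)) = 1/(-7 + 8) = 1/1 = 1)
(o(-2) - 20)² = (1 - 20)² = (-19)² = 361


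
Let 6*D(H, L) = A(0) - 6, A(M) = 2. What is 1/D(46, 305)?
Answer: -3/2 ≈ -1.5000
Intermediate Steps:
D(H, L) = -⅔ (D(H, L) = (2 - 6)/6 = (⅙)*(-4) = -⅔)
1/D(46, 305) = 1/(-⅔) = -3/2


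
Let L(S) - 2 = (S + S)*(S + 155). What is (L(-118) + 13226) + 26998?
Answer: 31494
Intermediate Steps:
L(S) = 2 + 2*S*(155 + S) (L(S) = 2 + (S + S)*(S + 155) = 2 + (2*S)*(155 + S) = 2 + 2*S*(155 + S))
(L(-118) + 13226) + 26998 = ((2 + 2*(-118)² + 310*(-118)) + 13226) + 26998 = ((2 + 2*13924 - 36580) + 13226) + 26998 = ((2 + 27848 - 36580) + 13226) + 26998 = (-8730 + 13226) + 26998 = 4496 + 26998 = 31494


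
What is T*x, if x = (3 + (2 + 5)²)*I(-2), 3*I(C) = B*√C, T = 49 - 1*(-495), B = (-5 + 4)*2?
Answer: -56576*I*√2/3 ≈ -26670.0*I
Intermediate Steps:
B = -2 (B = -1*2 = -2)
T = 544 (T = 49 + 495 = 544)
I(C) = -2*√C/3 (I(C) = (-2*√C)/3 = -2*√C/3)
x = -104*I*√2/3 (x = (3 + (2 + 5)²)*(-2*I*√2/3) = (3 + 7²)*(-2*I*√2/3) = (3 + 49)*(-2*I*√2/3) = 52*(-2*I*√2/3) = -104*I*√2/3 ≈ -49.026*I)
T*x = 544*(-104*I*√2/3) = -56576*I*√2/3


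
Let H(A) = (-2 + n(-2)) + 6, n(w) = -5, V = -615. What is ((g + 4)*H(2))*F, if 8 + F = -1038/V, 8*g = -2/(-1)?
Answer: 10999/410 ≈ 26.827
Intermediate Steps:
g = 1/4 (g = (-2/(-1))/8 = (-2*(-1))/8 = (1/8)*2 = 1/4 ≈ 0.25000)
H(A) = -1 (H(A) = (-2 - 5) + 6 = -7 + 6 = -1)
F = -1294/205 (F = -8 - 1038/(-615) = -8 - 1038*(-1/615) = -8 + 346/205 = -1294/205 ≈ -6.3122)
((g + 4)*H(2))*F = ((1/4 + 4)*(-1))*(-1294/205) = ((17/4)*(-1))*(-1294/205) = -17/4*(-1294/205) = 10999/410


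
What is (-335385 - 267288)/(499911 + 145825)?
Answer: -602673/645736 ≈ -0.93331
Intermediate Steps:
(-335385 - 267288)/(499911 + 145825) = -602673/645736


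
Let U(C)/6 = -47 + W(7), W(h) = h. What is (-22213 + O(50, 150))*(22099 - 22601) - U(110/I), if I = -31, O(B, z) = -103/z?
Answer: 836363303/75 ≈ 1.1152e+7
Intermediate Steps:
U(C) = -240 (U(C) = 6*(-47 + 7) = 6*(-40) = -240)
(-22213 + O(50, 150))*(22099 - 22601) - U(110/I) = (-22213 - 103/150)*(22099 - 22601) - 1*(-240) = (-22213 - 103*1/150)*(-502) + 240 = (-22213 - 103/150)*(-502) + 240 = -3332053/150*(-502) + 240 = 836345303/75 + 240 = 836363303/75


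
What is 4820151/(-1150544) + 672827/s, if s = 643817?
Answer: -2329178088479/740739786448 ≈ -3.1444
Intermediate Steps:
4820151/(-1150544) + 672827/s = 4820151/(-1150544) + 672827/643817 = 4820151*(-1/1150544) + 672827*(1/643817) = -4820151/1150544 + 672827/643817 = -2329178088479/740739786448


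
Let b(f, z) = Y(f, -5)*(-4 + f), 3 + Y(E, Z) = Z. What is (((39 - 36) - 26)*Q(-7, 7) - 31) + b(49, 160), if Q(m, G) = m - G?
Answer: -69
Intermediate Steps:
Y(E, Z) = -3 + Z
b(f, z) = 32 - 8*f (b(f, z) = (-3 - 5)*(-4 + f) = -8*(-4 + f) = 32 - 8*f)
(((39 - 36) - 26)*Q(-7, 7) - 31) + b(49, 160) = (((39 - 36) - 26)*(-7 - 1*7) - 31) + (32 - 8*49) = ((3 - 26)*(-7 - 7) - 31) + (32 - 392) = (-23*(-14) - 31) - 360 = (322 - 31) - 360 = 291 - 360 = -69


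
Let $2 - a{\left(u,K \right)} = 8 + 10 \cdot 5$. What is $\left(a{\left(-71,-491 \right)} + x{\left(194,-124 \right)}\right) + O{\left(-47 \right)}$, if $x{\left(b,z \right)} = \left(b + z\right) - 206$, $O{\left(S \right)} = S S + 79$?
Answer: $2096$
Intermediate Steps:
$a{\left(u,K \right)} = -56$ ($a{\left(u,K \right)} = 2 - \left(8 + 10 \cdot 5\right) = 2 - \left(8 + 50\right) = 2 - 58 = -56$)
$O{\left(S \right)} = 79 + S^{2}$ ($O{\left(S \right)} = S^{2} + 79 = 79 + S^{2}$)
$x{\left(b,z \right)} = -206 + b + z$
$\left(a{\left(-71,-491 \right)} + x{\left(194,-124 \right)}\right) + O{\left(-47 \right)} = \left(-56 - 136\right) + \left(79 + \left(-47\right)^{2}\right) = \left(-56 - 136\right) + \left(79 + 2209\right) = -192 + 2288 = 2096$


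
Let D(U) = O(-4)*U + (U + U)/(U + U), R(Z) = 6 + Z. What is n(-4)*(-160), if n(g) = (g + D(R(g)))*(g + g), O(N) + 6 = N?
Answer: -29440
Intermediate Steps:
O(N) = -6 + N
D(U) = 1 - 10*U (D(U) = (-6 - 4)*U + (U + U)/(U + U) = -10*U + (2*U)/((2*U)) = -10*U + (2*U)*(1/(2*U)) = -10*U + 1 = 1 - 10*U)
n(g) = 2*g*(-59 - 9*g) (n(g) = (g + (1 - 10*(6 + g)))*(g + g) = (g + (1 + (-60 - 10*g)))*(2*g) = (g + (-59 - 10*g))*(2*g) = (-59 - 9*g)*(2*g) = 2*g*(-59 - 9*g))
n(-4)*(-160) = -2*(-4)*(59 + 9*(-4))*(-160) = -2*(-4)*(59 - 36)*(-160) = -2*(-4)*23*(-160) = 184*(-160) = -29440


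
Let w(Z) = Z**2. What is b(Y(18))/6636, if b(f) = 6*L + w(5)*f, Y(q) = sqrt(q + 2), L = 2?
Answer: 1/553 + 25*sqrt(5)/3318 ≈ 0.018656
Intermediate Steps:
Y(q) = sqrt(2 + q)
b(f) = 12 + 25*f (b(f) = 6*2 + 5**2*f = 12 + 25*f)
b(Y(18))/6636 = (12 + 25*sqrt(2 + 18))/6636 = (12 + 25*sqrt(20))*(1/6636) = (12 + 25*(2*sqrt(5)))*(1/6636) = (12 + 50*sqrt(5))*(1/6636) = 1/553 + 25*sqrt(5)/3318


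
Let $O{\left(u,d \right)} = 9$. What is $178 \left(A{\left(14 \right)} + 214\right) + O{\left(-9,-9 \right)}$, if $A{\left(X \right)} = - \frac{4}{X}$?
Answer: $\frac{266351}{7} \approx 38050.0$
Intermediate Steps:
$178 \left(A{\left(14 \right)} + 214\right) + O{\left(-9,-9 \right)} = 178 \left(- \frac{4}{14} + 214\right) + 9 = 178 \left(\left(-4\right) \frac{1}{14} + 214\right) + 9 = 178 \left(- \frac{2}{7} + 214\right) + 9 = 178 \cdot \frac{1496}{7} + 9 = \frac{266288}{7} + 9 = \frac{266351}{7}$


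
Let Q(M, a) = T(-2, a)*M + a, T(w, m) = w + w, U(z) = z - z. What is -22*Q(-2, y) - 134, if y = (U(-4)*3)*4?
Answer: -310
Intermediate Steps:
U(z) = 0
T(w, m) = 2*w
y = 0 (y = (0*3)*4 = 0*4 = 0)
Q(M, a) = a - 4*M (Q(M, a) = (2*(-2))*M + a = -4*M + a = a - 4*M)
-22*Q(-2, y) - 134 = -22*(0 - 4*(-2)) - 134 = -22*(0 + 8) - 134 = -22*8 - 134 = -176 - 134 = -310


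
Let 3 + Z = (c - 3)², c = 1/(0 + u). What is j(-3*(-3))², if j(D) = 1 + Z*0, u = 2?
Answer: 1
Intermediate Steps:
c = ½ (c = 1/(0 + 2) = 1/2 = ½ ≈ 0.50000)
Z = 13/4 (Z = -3 + (½ - 3)² = -3 + (-5/2)² = -3 + 25/4 = 13/4 ≈ 3.2500)
j(D) = 1 (j(D) = 1 + (13/4)*0 = 1 + 0 = 1)
j(-3*(-3))² = 1² = 1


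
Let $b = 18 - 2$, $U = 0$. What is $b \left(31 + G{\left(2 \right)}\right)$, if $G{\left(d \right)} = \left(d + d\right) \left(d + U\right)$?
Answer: $624$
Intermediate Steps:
$G{\left(d \right)} = 2 d^{2}$ ($G{\left(d \right)} = \left(d + d\right) \left(d + 0\right) = 2 d d = 2 d^{2}$)
$b = 16$
$b \left(31 + G{\left(2 \right)}\right) = 16 \left(31 + 2 \cdot 2^{2}\right) = 16 \left(31 + 2 \cdot 4\right) = 16 \left(31 + 8\right) = 16 \cdot 39 = 624$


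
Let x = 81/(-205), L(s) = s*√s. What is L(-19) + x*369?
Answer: -729/5 - 19*I*√19 ≈ -145.8 - 82.819*I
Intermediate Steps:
L(s) = s^(3/2)
x = -81/205 (x = 81*(-1/205) = -81/205 ≈ -0.39512)
L(-19) + x*369 = (-19)^(3/2) - 81/205*369 = -19*I*√19 - 729/5 = -729/5 - 19*I*√19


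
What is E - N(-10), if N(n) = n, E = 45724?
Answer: 45734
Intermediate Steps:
E - N(-10) = 45724 - 1*(-10) = 45724 + 10 = 45734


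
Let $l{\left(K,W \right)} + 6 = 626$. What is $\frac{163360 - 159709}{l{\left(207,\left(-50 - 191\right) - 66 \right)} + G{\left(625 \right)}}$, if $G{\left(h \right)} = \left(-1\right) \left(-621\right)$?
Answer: $\frac{3651}{1241} \approx 2.942$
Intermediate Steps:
$G{\left(h \right)} = 621$
$l{\left(K,W \right)} = 620$ ($l{\left(K,W \right)} = -6 + 626 = 620$)
$\frac{163360 - 159709}{l{\left(207,\left(-50 - 191\right) - 66 \right)} + G{\left(625 \right)}} = \frac{163360 - 159709}{620 + 621} = \frac{163360 - 159709}{1241} = 3651 \cdot \frac{1}{1241} = \frac{3651}{1241}$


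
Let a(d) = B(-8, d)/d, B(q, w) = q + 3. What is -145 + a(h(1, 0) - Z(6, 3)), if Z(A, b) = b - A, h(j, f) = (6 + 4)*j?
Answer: -1890/13 ≈ -145.38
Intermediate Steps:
B(q, w) = 3 + q
h(j, f) = 10*j
a(d) = -5/d (a(d) = (3 - 8)/d = -5/d)
-145 + a(h(1, 0) - Z(6, 3)) = -145 - 5/(10*1 - (3 - 1*6)) = -145 - 5/(10 - (3 - 6)) = -145 - 5/(10 - 1*(-3)) = -145 - 5/(10 + 3) = -145 - 5/13 = -1890/13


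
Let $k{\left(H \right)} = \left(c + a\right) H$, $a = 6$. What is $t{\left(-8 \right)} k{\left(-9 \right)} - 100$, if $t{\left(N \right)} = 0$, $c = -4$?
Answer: $-100$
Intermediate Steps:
$k{\left(H \right)} = 2 H$ ($k{\left(H \right)} = \left(-4 + 6\right) H = 2 H$)
$t{\left(-8 \right)} k{\left(-9 \right)} - 100 = 0 \cdot 2 \left(-9\right) - 100 = 0 \left(-18\right) - 100 = 0 - 100 = -100$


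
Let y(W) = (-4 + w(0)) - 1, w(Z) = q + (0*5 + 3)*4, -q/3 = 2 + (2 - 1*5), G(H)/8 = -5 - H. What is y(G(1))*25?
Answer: 250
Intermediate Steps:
G(H) = -40 - 8*H (G(H) = 8*(-5 - H) = -40 - 8*H)
q = 3 (q = -3*(2 + (2 - 1*5)) = -3*(2 + (2 - 5)) = -3*(2 - 3) = -3*(-1) = 3)
w(Z) = 15 (w(Z) = 3 + (0*5 + 3)*4 = 3 + (0 + 3)*4 = 3 + 3*4 = 3 + 12 = 15)
y(W) = 10 (y(W) = (-4 + 15) - 1 = 11 - 1 = 10)
y(G(1))*25 = 10*25 = 250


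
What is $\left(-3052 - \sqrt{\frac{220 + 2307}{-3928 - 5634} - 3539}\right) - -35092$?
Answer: $32040 - \frac{i \sqrt{6604111410}}{1366} \approx 32040.0 - 59.492 i$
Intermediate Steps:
$\left(-3052 - \sqrt{\frac{220 + 2307}{-3928 - 5634} - 3539}\right) - -35092 = \left(-3052 - \sqrt{\frac{2527}{-9562} - 3539}\right) + 35092 = \left(-3052 - \sqrt{2527 \left(- \frac{1}{9562}\right) - 3539}\right) + 35092 = \left(-3052 - \sqrt{- \frac{361}{1366} - 3539}\right) + 35092 = \left(-3052 - \sqrt{- \frac{4834635}{1366}}\right) + 35092 = \left(-3052 - \frac{i \sqrt{6604111410}}{1366}\right) + 35092 = 32040 - \frac{i \sqrt{6604111410}}{1366}$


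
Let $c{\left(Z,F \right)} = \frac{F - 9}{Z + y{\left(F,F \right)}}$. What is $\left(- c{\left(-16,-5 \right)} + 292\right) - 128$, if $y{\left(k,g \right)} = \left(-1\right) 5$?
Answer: $\frac{490}{3} \approx 163.33$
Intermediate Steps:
$y{\left(k,g \right)} = -5$
$c{\left(Z,F \right)} = \frac{-9 + F}{-5 + Z}$ ($c{\left(Z,F \right)} = \frac{F - 9}{Z - 5} = \frac{-9 + F}{-5 + Z}$)
$\left(- c{\left(-16,-5 \right)} + 292\right) - 128 = \left(- \frac{-9 - 5}{-5 - 16} + 292\right) - 128 = \left(- \frac{-14}{-21} + 292\right) - 128 = \left(- \frac{\left(-1\right) \left(-14\right)}{21} + 292\right) - 128 = \left(\left(-1\right) \frac{2}{3} + 292\right) - 128 = \left(- \frac{2}{3} + 292\right) - 128 = \frac{874}{3} - 128 = \frac{490}{3}$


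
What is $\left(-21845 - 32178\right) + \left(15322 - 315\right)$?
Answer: $-39016$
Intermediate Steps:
$\left(-21845 - 32178\right) + \left(15322 - 315\right) = -54023 + \left(15322 - 315\right) = -54023 + 15007 = -39016$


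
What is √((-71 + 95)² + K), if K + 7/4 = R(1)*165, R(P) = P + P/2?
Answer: √3287/2 ≈ 28.666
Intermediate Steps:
R(P) = 3*P/2 (R(P) = P + P*(½) = P + P/2 = 3*P/2)
K = 983/4 (K = -7/4 + ((3/2)*1)*165 = -7/4 + (3/2)*165 = -7/4 + 495/2 = 983/4 ≈ 245.75)
√((-71 + 95)² + K) = √((-71 + 95)² + 983/4) = √(24² + 983/4) = √(576 + 983/4) = √(3287/4) = √3287/2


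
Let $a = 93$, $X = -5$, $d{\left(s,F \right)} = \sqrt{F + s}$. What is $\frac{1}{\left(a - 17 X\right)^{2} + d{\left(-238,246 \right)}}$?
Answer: $\frac{7921}{250968962} - \frac{\sqrt{2}}{501937924} \approx 3.1559 \cdot 10^{-5}$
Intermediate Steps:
$\frac{1}{\left(a - 17 X\right)^{2} + d{\left(-238,246 \right)}} = \frac{1}{\left(93 - -85\right)^{2} + \sqrt{246 - 238}} = \frac{1}{\left(93 + 85\right)^{2} + \sqrt{8}} = \frac{1}{178^{2} + 2 \sqrt{2}} = \frac{1}{31684 + 2 \sqrt{2}}$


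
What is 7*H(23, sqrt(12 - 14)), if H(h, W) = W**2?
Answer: -14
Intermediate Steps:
7*H(23, sqrt(12 - 14)) = 7*(sqrt(12 - 14))**2 = 7*(sqrt(-2))**2 = 7*(I*sqrt(2))**2 = 7*(-2) = -14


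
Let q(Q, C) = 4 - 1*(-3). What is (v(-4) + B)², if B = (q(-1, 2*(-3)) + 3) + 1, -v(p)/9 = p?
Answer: 2209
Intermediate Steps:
q(Q, C) = 7 (q(Q, C) = 4 + 3 = 7)
v(p) = -9*p
B = 11 (B = (7 + 3) + 1 = 10 + 1 = 11)
(v(-4) + B)² = (-9*(-4) + 11)² = (36 + 11)² = 47² = 2209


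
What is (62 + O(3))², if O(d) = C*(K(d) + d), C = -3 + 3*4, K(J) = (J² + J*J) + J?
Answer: 77284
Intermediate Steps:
K(J) = J + 2*J² (K(J) = (J² + J²) + J = 2*J² + J = J + 2*J²)
C = 9 (C = -3 + 12 = 9)
O(d) = 9*d + 9*d*(1 + 2*d) (O(d) = 9*(d*(1 + 2*d) + d) = 9*(d + d*(1 + 2*d)) = 9*d + 9*d*(1 + 2*d))
(62 + O(3))² = (62 + 18*3*(1 + 3))² = (62 + 18*3*4)² = (62 + 216)² = 278² = 77284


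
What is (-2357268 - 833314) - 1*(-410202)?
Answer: -2780380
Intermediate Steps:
(-2357268 - 833314) - 1*(-410202) = -3190582 + 410202 = -2780380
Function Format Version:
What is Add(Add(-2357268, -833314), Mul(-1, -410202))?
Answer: -2780380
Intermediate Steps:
Add(Add(-2357268, -833314), Mul(-1, -410202)) = Add(-3190582, 410202) = -2780380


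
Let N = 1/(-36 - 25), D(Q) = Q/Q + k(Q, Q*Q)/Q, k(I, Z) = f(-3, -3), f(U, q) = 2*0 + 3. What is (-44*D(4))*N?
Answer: 77/61 ≈ 1.2623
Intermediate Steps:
f(U, q) = 3 (f(U, q) = 0 + 3 = 3)
k(I, Z) = 3
D(Q) = 1 + 3/Q (D(Q) = Q/Q + 3/Q = 1 + 3/Q)
N = -1/61 (N = 1/(-61) = -1/61 ≈ -0.016393)
(-44*D(4))*N = -44*(3 + 4)/4*(-1/61) = -11*7*(-1/61) = -44*7/4*(-1/61) = -77*(-1/61) = 77/61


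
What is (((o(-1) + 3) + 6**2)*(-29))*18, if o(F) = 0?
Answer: -20358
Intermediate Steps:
(((o(-1) + 3) + 6**2)*(-29))*18 = (((0 + 3) + 6**2)*(-29))*18 = ((3 + 36)*(-29))*18 = (39*(-29))*18 = -1131*18 = -20358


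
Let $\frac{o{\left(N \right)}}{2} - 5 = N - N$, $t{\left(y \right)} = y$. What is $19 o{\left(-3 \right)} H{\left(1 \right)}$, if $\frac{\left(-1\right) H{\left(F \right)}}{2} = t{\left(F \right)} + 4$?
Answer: $-1900$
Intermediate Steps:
$o{\left(N \right)} = 10$ ($o{\left(N \right)} = 10 + 2 \left(N - N\right) = 10 + 2 \cdot 0 = 10 + 0 = 10$)
$H{\left(F \right)} = -8 - 2 F$ ($H{\left(F \right)} = - 2 \left(F + 4\right) = - 2 \left(4 + F\right) = -8 - 2 F$)
$19 o{\left(-3 \right)} H{\left(1 \right)} = 19 \cdot 10 \left(-8 - 2\right) = 190 \left(-8 - 2\right) = 190 \left(-10\right) = -1900$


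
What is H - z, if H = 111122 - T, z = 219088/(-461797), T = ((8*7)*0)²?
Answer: 51316025322/461797 ≈ 1.1112e+5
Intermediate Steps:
T = 0 (T = (56*0)² = 0² = 0)
z = -219088/461797 (z = 219088*(-1/461797) = -219088/461797 ≈ -0.47442)
H = 111122 (H = 111122 - 1*0 = 111122 + 0 = 111122)
H - z = 111122 - 1*(-219088/461797) = 111122 + 219088/461797 = 51316025322/461797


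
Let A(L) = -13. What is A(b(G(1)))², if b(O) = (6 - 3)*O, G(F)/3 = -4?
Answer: 169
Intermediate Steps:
G(F) = -12 (G(F) = 3*(-4) = -12)
b(O) = 3*O
A(b(G(1)))² = (-13)² = 169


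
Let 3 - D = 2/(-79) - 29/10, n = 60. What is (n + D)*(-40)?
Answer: -208324/79 ≈ -2637.0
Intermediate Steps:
D = 4681/790 (D = 3 - (2/(-79) - 29/10) = 3 - (2*(-1/79) - 29*⅒) = 3 - (-2/79 - 29/10) = 3 - 1*(-2311/790) = 3 + 2311/790 = 4681/790 ≈ 5.9253)
(n + D)*(-40) = (60 + 4681/790)*(-40) = (52081/790)*(-40) = -208324/79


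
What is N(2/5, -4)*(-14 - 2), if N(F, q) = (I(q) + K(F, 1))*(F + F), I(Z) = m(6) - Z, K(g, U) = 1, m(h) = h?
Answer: -704/5 ≈ -140.80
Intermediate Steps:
I(Z) = 6 - Z
N(F, q) = 2*F*(7 - q) (N(F, q) = ((6 - q) + 1)*(F + F) = (7 - q)*(2*F) = 2*F*(7 - q))
N(2/5, -4)*(-14 - 2) = (2*(2/5)*(7 - 1*(-4)))*(-14 - 2) = (2*(2*(⅕))*(7 + 4))*(-16) = (2*(⅖)*11)*(-16) = (44/5)*(-16) = -704/5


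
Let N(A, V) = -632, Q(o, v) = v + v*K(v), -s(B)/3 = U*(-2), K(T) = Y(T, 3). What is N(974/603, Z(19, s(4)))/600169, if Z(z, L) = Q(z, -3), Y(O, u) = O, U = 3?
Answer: -632/600169 ≈ -0.0010530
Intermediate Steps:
K(T) = T
s(B) = 18 (s(B) = -9*(-2) = -3*(-6) = 18)
Q(o, v) = v + v² (Q(o, v) = v + v*v = v + v²)
Z(z, L) = 6 (Z(z, L) = -3*(1 - 3) = -3*(-2) = 6)
N(974/603, Z(19, s(4)))/600169 = -632/600169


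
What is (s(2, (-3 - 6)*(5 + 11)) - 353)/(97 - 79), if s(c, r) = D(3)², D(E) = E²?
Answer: -136/9 ≈ -15.111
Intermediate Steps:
s(c, r) = 81 (s(c, r) = (3²)² = 9² = 81)
(s(2, (-3 - 6)*(5 + 11)) - 353)/(97 - 79) = (81 - 353)/(97 - 79) = -272/18 = -272*1/18 = -136/9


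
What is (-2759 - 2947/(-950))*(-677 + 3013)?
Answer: -3057944304/475 ≈ -6.4378e+6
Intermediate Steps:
(-2759 - 2947/(-950))*(-677 + 3013) = (-2759 - 2947*(-1/950))*2336 = (-2759 + 2947/950)*2336 = -2618103/950*2336 = -3057944304/475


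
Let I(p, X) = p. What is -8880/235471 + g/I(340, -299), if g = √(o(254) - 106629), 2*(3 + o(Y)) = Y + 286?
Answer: -8880/235471 + 3*I*√11818/340 ≈ -0.037712 + 0.95921*I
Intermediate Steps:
o(Y) = 140 + Y/2 (o(Y) = -3 + (Y + 286)/2 = -3 + (286 + Y)/2 = -3 + (143 + Y/2) = 140 + Y/2)
g = 3*I*√11818 (g = √((140 + (½)*254) - 106629) = √((140 + 127) - 106629) = √(267 - 106629) = √(-106362) = 3*I*√11818 ≈ 326.13*I)
-8880/235471 + g/I(340, -299) = -8880/235471 + (3*I*√11818)/340 = -8880*1/235471 + (3*I*√11818)*(1/340) = -8880/235471 + 3*I*√11818/340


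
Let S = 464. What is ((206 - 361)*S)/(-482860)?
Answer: 3596/24143 ≈ 0.14895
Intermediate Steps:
((206 - 361)*S)/(-482860) = ((206 - 361)*464)/(-482860) = -155*464*(-1/482860) = -71920*(-1/482860) = 3596/24143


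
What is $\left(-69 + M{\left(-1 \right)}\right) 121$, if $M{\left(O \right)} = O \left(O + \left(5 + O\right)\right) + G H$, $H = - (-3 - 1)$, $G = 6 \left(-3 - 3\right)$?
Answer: $-26136$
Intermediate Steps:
$G = -36$ ($G = 6 \left(-6\right) = -36$)
$H = 4$ ($H = \left(-1\right) \left(-4\right) = 4$)
$M{\left(O \right)} = -144 + O \left(5 + 2 O\right)$ ($M{\left(O \right)} = O \left(O + \left(5 + O\right)\right) - 144 = O \left(5 + 2 O\right) - 144 = -144 + O \left(5 + 2 O\right)$)
$\left(-69 + M{\left(-1 \right)}\right) 121 = \left(-69 + \left(-144 + 2 \left(-1\right)^{2} + 5 \left(-1\right)\right)\right) 121 = \left(-69 - 147\right) 121 = \left(-216\right) 121 = -26136$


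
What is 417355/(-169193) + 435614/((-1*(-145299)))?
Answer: 13061575357/24583573707 ≈ 0.53131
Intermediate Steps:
417355/(-169193) + 435614/((-1*(-145299))) = 417355*(-1/169193) + 435614/145299 = -417355/169193 + 435614*(1/145299) = -417355/169193 + 435614/145299 = 13061575357/24583573707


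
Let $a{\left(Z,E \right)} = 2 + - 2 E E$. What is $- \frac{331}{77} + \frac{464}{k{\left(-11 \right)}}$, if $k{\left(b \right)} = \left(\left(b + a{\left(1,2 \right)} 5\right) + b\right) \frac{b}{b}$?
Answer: $- \frac{13235}{1001} \approx -13.222$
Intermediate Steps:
$a{\left(Z,E \right)} = 2 - 2 E^{2}$
$k{\left(b \right)} = -30 + 2 b$ ($k{\left(b \right)} = \left(\left(b + \left(2 - 2 \cdot 2^{2}\right) 5\right) + b\right) \frac{b}{b} = \left(\left(b + \left(2 - 8\right) 5\right) + b\right) 1 = \left(\left(b - 30\right) + b\right) 1 = \left(\left(-30 + b\right) + b\right) 1 = \left(-30 + 2 b\right) 1 = -30 + 2 b$)
$- \frac{331}{77} + \frac{464}{k{\left(-11 \right)}} = - \frac{331}{77} + \frac{464}{-30 + 2 \left(-11\right)} = \left(-331\right) \frac{1}{77} + \frac{464}{-30 - 22} = - \frac{331}{77} + \frac{464}{-52} = - \frac{331}{77} + 464 \left(- \frac{1}{52}\right) = - \frac{331}{77} - \frac{116}{13} = - \frac{13235}{1001}$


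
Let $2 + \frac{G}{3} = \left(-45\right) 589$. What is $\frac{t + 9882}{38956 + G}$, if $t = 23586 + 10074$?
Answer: $- \frac{43542}{40565} \approx -1.0734$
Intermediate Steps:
$t = 33660$
$G = -79521$ ($G = -6 + 3 \left(\left(-45\right) 589\right) = -6 + 3 \left(-26505\right) = -6 - 79515 = -79521$)
$\frac{t + 9882}{38956 + G} = \frac{33660 + 9882}{38956 - 79521} = \frac{43542}{-40565} = 43542 \left(- \frac{1}{40565}\right) = - \frac{43542}{40565}$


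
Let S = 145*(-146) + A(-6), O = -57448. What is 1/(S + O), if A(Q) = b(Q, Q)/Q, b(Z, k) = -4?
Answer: -3/235852 ≈ -1.2720e-5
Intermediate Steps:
A(Q) = -4/Q
S = -63508/3 (S = 145*(-146) - 4/(-6) = -21170 - 4*(-1/6) = -21170 + 2/3 = -63508/3 ≈ -21169.)
1/(S + O) = 1/(-63508/3 - 57448) = 1/(-235852/3) = -3/235852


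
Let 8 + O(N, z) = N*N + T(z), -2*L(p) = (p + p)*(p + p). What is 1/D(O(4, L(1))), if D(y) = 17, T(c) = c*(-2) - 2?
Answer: 1/17 ≈ 0.058824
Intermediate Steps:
T(c) = -2 - 2*c (T(c) = -2*c - 2 = -2 - 2*c)
L(p) = -2*p² (L(p) = -(p + p)*(p + p)/2 = -2*p*2*p/2 = -2*p²)
O(N, z) = -10 + N² - 2*z (O(N, z) = -8 + (N*N + (-2 - 2*z)) = -8 + (N² + (-2 - 2*z)) = -8 + (-2 + N² - 2*z) = -10 + N² - 2*z)
1/D(O(4, L(1))) = 1/17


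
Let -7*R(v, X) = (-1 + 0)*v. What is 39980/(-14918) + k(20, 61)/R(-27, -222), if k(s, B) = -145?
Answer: 7031155/201393 ≈ 34.913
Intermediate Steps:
R(v, X) = v/7 (R(v, X) = -(-1 + 0)*v/7 = -(-1)*v/7 = v/7)
39980/(-14918) + k(20, 61)/R(-27, -222) = 39980/(-14918) - 145/((1/7)*(-27)) = 39980*(-1/14918) - 145/(-27/7) = -19990/7459 - 145*(-7/27) = -19990/7459 + 1015/27 = 7031155/201393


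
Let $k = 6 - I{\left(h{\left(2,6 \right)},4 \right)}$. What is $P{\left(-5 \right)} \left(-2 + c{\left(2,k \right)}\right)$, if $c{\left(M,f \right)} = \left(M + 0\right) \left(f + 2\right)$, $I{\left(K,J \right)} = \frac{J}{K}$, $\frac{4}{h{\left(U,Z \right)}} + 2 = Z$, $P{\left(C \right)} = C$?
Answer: $-30$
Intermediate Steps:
$h{\left(U,Z \right)} = \frac{4}{-2 + Z}$
$k = 2$ ($k = 6 - \frac{4}{4 \frac{1}{-2 + 6}} = 6 - \frac{4}{4 \cdot \frac{1}{4}} = 6 - \frac{4}{1} = 6 - 4 \cdot 1 = 6 - 4 = 2$)
$c{\left(M,f \right)} = M \left(2 + f\right)$
$P{\left(-5 \right)} \left(-2 + c{\left(2,k \right)}\right) = - 5 \left(-2 + 2 \left(2 + 2\right)\right) = - 5 \left(-2 + 2 \cdot 4\right) = - 5 \left(-2 + 8\right) = \left(-5\right) 6 = -30$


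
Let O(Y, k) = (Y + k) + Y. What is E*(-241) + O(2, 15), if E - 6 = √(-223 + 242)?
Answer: -1427 - 241*√19 ≈ -2477.5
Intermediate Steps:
E = 6 + √19 (E = 6 + √(-223 + 242) = 6 + √19 ≈ 10.359)
O(Y, k) = k + 2*Y
E*(-241) + O(2, 15) = (6 + √19)*(-241) + (15 + 2*2) = (-1446 - 241*√19) + (15 + 4) = (-1446 - 241*√19) + 19 = -1427 - 241*√19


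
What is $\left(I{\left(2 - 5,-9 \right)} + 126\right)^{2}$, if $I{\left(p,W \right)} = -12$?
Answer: $12996$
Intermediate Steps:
$\left(I{\left(2 - 5,-9 \right)} + 126\right)^{2} = \left(-12 + 126\right)^{2} = 114^{2} = 12996$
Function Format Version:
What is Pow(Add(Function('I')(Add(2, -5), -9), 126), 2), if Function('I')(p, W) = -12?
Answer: 12996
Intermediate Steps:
Pow(Add(Function('I')(Add(2, -5), -9), 126), 2) = Pow(Add(-12, 126), 2) = Pow(114, 2) = 12996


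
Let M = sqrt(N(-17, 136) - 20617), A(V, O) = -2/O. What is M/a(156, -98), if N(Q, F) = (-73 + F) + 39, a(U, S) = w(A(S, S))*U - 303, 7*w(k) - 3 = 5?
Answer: -7*I*sqrt(20515)/873 ≈ -1.1485*I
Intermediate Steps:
w(k) = 8/7 (w(k) = 3/7 + (1/7)*5 = 3/7 + 5/7 = 8/7)
a(U, S) = -303 + 8*U/7 (a(U, S) = 8*U/7 - 303 = -303 + 8*U/7)
N(Q, F) = -34 + F
M = I*sqrt(20515) (M = sqrt((-34 + 136) - 20617) = sqrt(102 - 20617) = sqrt(-20515) = I*sqrt(20515) ≈ 143.23*I)
M/a(156, -98) = (I*sqrt(20515))/(-303 + (8/7)*156) = (I*sqrt(20515))/(-303 + 1248/7) = (I*sqrt(20515))/(-873/7) = (I*sqrt(20515))*(-7/873) = -7*I*sqrt(20515)/873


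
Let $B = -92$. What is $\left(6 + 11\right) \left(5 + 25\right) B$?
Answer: $-46920$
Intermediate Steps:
$\left(6 + 11\right) \left(5 + 25\right) B = \left(6 + 11\right) \left(5 + 25\right) \left(-92\right) = 17 \cdot 30 \left(-92\right) = 510 \left(-92\right) = -46920$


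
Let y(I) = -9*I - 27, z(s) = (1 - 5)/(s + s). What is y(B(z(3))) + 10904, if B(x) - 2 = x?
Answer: 10865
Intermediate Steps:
z(s) = -2/s (z(s) = -4*1/(2*s) = -2/s)
B(x) = 2 + x
y(I) = -27 - 9*I
y(B(z(3))) + 10904 = (-27 - 9*(2 - 2/3)) + 10904 = (-27 - 9*(2 - 2*⅓)) + 10904 = (-27 - 9*(2 - ⅔)) + 10904 = (-27 - 9*4/3) + 10904 = (-27 - 12) + 10904 = -39 + 10904 = 10865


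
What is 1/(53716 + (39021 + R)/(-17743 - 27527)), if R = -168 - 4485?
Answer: 7545/405281492 ≈ 1.8617e-5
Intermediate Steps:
R = -4653
1/(53716 + (39021 + R)/(-17743 - 27527)) = 1/(53716 + (39021 - 4653)/(-17743 - 27527)) = 1/(53716 + 34368/(-45270)) = 1/(53716 + 34368*(-1/45270)) = 1/(53716 - 5728/7545) = 1/(405281492/7545) = 7545/405281492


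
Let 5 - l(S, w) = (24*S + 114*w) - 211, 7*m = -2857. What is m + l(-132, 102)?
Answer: -60565/7 ≈ -8652.1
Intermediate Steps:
m = -2857/7 (m = (⅐)*(-2857) = -2857/7 ≈ -408.14)
l(S, w) = 216 - 114*w - 24*S (l(S, w) = 5 - ((24*S + 114*w) - 211) = 5 - (-211 + 24*S + 114*w) = 5 + (211 - 114*w - 24*S) = 216 - 114*w - 24*S)
m + l(-132, 102) = -2857/7 + (216 - 114*102 - 24*(-132)) = -2857/7 + (216 - 11628 + 3168) = -2857/7 - 8244 = -60565/7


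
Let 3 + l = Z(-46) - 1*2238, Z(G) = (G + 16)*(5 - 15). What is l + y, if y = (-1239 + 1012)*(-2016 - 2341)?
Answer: 987098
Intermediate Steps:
Z(G) = -160 - 10*G (Z(G) = (16 + G)*(-10) = -160 - 10*G)
y = 989039 (y = -227*(-4357) = 989039)
l = -1941 (l = -3 + ((-160 - 10*(-46)) - 1*2238) = -3 + ((-160 + 460) - 2238) = -3 + (300 - 2238) = -3 - 1938 = -1941)
l + y = -1941 + 989039 = 987098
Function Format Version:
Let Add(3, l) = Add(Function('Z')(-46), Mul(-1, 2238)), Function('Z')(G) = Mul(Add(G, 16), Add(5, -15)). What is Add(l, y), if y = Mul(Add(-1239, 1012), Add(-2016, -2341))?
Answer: 987098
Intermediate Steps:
Function('Z')(G) = Add(-160, Mul(-10, G)) (Function('Z')(G) = Mul(Add(16, G), -10) = Add(-160, Mul(-10, G)))
y = 989039 (y = Mul(-227, -4357) = 989039)
l = -1941 (l = Add(-3, Add(Add(-160, Mul(-10, -46)), Mul(-1, 2238))) = Add(-3, Add(Add(-160, 460), -2238)) = Add(-3, Add(300, -2238)) = Add(-3, -1938) = -1941)
Add(l, y) = Add(-1941, 989039) = 987098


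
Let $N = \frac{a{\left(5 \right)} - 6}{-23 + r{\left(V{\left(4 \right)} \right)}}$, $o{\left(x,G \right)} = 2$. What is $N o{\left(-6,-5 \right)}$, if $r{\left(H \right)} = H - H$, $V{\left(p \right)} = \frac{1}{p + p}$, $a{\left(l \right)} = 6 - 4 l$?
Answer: $\frac{40}{23} \approx 1.7391$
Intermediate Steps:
$V{\left(p \right)} = \frac{1}{2 p}$
$r{\left(H \right)} = 0$
$N = \frac{20}{23}$ ($N = \frac{\left(6 - 20\right) - 6}{-23 + 0} = \frac{\left(6 - 20\right) - 6}{-23} = \left(-14 - 6\right) \left(- \frac{1}{23}\right) = \left(-20\right) \left(- \frac{1}{23}\right) = \frac{20}{23} \approx 0.86957$)
$N o{\left(-6,-5 \right)} = \frac{20}{23} \cdot 2 = \frac{40}{23}$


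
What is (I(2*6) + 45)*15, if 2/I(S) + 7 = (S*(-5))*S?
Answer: 490695/727 ≈ 674.96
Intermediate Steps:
I(S) = 2/(-7 - 5*S²) (I(S) = 2/(-7 + (S*(-5))*S) = 2/(-7 + (-5*S)*S) = 2/(-7 - 5*S²))
(I(2*6) + 45)*15 = (-2/(7 + 5*(2*6)²) + 45)*15 = (-2/(7 + 5*12²) + 45)*15 = (-2/(7 + 5*144) + 45)*15 = (-2/(7 + 720) + 45)*15 = (-2/727 + 45)*15 = (32713/727)*15 = 490695/727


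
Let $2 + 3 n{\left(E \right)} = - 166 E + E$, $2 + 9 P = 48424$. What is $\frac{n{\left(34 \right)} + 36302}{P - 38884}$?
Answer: $- \frac{154941}{150767} \approx -1.0277$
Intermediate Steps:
$P = \frac{48422}{9}$ ($P = - \frac{2}{9} + \frac{1}{9} \cdot 48424 = - \frac{2}{9} + \frac{48424}{9} = \frac{48422}{9} \approx 5380.2$)
$n{\left(E \right)} = - \frac{2}{3} - 55 E$ ($n{\left(E \right)} = - \frac{2}{3} + \frac{- 166 E + E}{3} = - \frac{2}{3} + \frac{\left(-165\right) E}{3} = - \frac{2}{3} - 55 E$)
$\frac{n{\left(34 \right)} + 36302}{P - 38884} = \frac{\left(- \frac{2}{3} - 1870\right) + 36302}{\frac{48422}{9} - 38884} = \frac{\left(- \frac{2}{3} - 1870\right) + 36302}{- \frac{301534}{9}} = \left(- \frac{5612}{3} + 36302\right) \left(- \frac{9}{301534}\right) = \frac{103294}{3} \left(- \frac{9}{301534}\right) = - \frac{154941}{150767}$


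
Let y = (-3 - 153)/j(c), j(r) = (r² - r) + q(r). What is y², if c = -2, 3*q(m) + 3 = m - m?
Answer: 24336/25 ≈ 973.44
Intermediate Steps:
q(m) = -1 (q(m) = -1 + (m - m)/3 = -1 + (⅓)*0 = -1 + 0 = -1)
j(r) = -1 + r² - r (j(r) = (r² - r) - 1 = -1 + r² - r)
y = -156/5 (y = (-3 - 153)/(-1 + (-2)² - 1*(-2)) = -156/(-1 + 4 + 2) = -156/5 ≈ -31.200)
y² = (-156/5)² = 24336/25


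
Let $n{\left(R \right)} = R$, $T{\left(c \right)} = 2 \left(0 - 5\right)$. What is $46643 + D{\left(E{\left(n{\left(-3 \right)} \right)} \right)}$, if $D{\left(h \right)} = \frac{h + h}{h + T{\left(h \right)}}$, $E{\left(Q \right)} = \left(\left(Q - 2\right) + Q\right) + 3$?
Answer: $\frac{139931}{3} \approx 46644.0$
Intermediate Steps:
$T{\left(c \right)} = -10$ ($T{\left(c \right)} = 2 \left(-5\right) = -10$)
$E{\left(Q \right)} = 1 + 2 Q$ ($E{\left(Q \right)} = \left(\left(-2 + Q\right) + Q\right) + 3 = \left(-2 + 2 Q\right) + 3 = 1 + 2 Q$)
$D{\left(h \right)} = \frac{2 h}{-10 + h}$ ($D{\left(h \right)} = \frac{h + h}{h - 10} = \frac{2 h}{-10 + h}$)
$46643 + D{\left(E{\left(n{\left(-3 \right)} \right)} \right)} = 46643 + \frac{2 \left(1 + 2 \left(-3\right)\right)}{-10 + \left(1 + 2 \left(-3\right)\right)} = 46643 + \frac{2 \left(1 - 6\right)}{-10 + \left(1 - 6\right)} = 46643 + 2 \left(-5\right) \frac{1}{-10 - 5} = 46643 + 2 \left(-5\right) \frac{1}{-15} = 46643 + 2 \left(-5\right) \left(- \frac{1}{15}\right) = 46643 + \frac{2}{3} = \frac{139931}{3}$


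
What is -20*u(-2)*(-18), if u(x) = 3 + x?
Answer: 360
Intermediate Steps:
-20*u(-2)*(-18) = -20*(3 - 2)*(-18) = -20*1*(-18) = -20*(-18) = 360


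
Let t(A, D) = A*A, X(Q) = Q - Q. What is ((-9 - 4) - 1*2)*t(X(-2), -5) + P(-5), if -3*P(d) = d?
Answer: 5/3 ≈ 1.6667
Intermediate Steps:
P(d) = -d/3
X(Q) = 0
t(A, D) = A²
((-9 - 4) - 1*2)*t(X(-2), -5) + P(-5) = ((-9 - 4) - 1*2)*0² - ⅓*(-5) = (-13 - 2)*0 + 5/3 = -15*0 + 5/3 = 0 + 5/3 = 5/3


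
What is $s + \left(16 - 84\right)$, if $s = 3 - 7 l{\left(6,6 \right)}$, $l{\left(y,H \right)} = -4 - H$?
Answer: $5$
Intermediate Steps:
$s = 73$ ($s = 3 - 7 \left(-4 - 6\right) = 3 - -70 = 3 + 70 = 73$)
$s + \left(16 - 84\right) = 73 + \left(16 - 84\right) = 73 - 68 = 5$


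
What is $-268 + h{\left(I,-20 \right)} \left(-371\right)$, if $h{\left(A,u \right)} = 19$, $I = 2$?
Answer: $-7317$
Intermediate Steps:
$-268 + h{\left(I,-20 \right)} \left(-371\right) = -268 + 19 \left(-371\right) = -268 - 7049 = -7317$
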